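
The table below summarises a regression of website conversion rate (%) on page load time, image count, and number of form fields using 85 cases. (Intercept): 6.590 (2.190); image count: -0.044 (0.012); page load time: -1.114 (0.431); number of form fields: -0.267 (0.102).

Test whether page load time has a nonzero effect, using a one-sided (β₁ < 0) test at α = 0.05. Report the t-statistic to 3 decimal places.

Read off: b = -1.114, SE = 0.431 for page load time.
H₀: β₁ = 0 vs H₁: β₁ < 0.
t = -1.114 / 0.431 = -2.585.
df = n − k − 1 = 85 − 3 − 1 = 81.
One-sided p ≈ 0.0058, which is < 0.05, so reject H₀.
There is evidence that the true slope on page load time is negative, holding the other predictors fixed.

t = -2.585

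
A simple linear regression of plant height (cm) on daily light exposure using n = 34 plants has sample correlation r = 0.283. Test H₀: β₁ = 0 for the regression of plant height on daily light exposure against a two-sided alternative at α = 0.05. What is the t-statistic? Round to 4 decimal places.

t = 1.6691

t = r·√(n − 2)/√(1 − r²) = 0.283·√32/√0.919911 = 1.6691.
df = n − 2 = 32.
Two-sided p ≈ 0.1048, which is ≥ 0.05, so fail to reject H₀.
The data do not give significant evidence of a linear association between daily light exposure and plant height.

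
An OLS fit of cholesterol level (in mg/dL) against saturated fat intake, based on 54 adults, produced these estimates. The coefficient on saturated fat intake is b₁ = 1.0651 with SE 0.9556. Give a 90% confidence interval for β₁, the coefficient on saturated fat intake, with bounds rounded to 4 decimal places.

(-0.5352, 2.6654)

df = n − 2 = 54 − 2 = 52.
t* = t_{0.05, 52} = 1.674689.
Margin = t* × SE = 1.674689 × 0.9556 = 1.600333.
CI: 1.0651 ± 1.600333 → (-0.5352, 2.6654).
With 90% confidence, each one-unit increase in saturated fat intake is associated with a change of between -0.5352 and 2.6654 mg/dL in cholesterol level.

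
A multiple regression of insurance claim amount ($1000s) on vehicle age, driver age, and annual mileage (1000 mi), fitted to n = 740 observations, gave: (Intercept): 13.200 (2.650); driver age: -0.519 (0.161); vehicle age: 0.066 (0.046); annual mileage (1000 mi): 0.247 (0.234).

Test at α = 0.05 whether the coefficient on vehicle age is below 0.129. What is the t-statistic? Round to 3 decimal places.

Read off: b = 0.066, SE = 0.046 for vehicle age.
H₀: β₁ = 0.129 vs H₁: β₁ < 0.129.
t = (0.066 − 0.129) / 0.046 = -1.370.
df = n − k − 1 = 740 − 3 − 1 = 736.
One-sided p ≈ 0.0856, which is ≥ 0.05, so fail to reject H₀.
The data do not give significant evidence that the true slope on vehicle age is below 0.129 $1000s per unit, holding the other predictors fixed.

t = -1.370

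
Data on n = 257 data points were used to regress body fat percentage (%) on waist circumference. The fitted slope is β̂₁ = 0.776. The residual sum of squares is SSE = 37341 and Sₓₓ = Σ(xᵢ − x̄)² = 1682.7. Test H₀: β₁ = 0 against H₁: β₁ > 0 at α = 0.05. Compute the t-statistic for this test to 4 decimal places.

t = 2.6305

MSE = SSE/(n − 2) = 37341/255 = 146.435.
SE(β̂₁) = √(MSE/Sₓₓ) = √(146.435/1682.7) = 0.294998.
t = 0.776 / 0.294998 = 2.6305.
df = n − 2 = 255.
One-sided p ≈ 0.0045, which is < 0.05, so reject H₀.
There is evidence that the true slope on waist circumference is positive.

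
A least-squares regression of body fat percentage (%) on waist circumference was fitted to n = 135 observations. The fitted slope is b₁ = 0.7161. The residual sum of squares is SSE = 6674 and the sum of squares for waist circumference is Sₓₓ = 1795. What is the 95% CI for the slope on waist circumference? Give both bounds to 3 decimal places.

MSE = SSE/(n − 2) = 6674/133 = 50.1805.
SE(b₁) = √(MSE/Sₓₓ) = √(50.1805/1795) = 0.1672.
df = n − 2 = 133.
t* = t_{0.025, 133} = 1.977961.
Margin = t* × SE = 1.977961 × 0.1672 = 0.33071.
CI: 0.7161 ± 0.33071 → (0.385, 1.047).
With 95% confidence, each one-unit increase in waist circumference is associated with a change of between 0.385 and 1.047 % in body fat percentage.

(0.385, 1.047)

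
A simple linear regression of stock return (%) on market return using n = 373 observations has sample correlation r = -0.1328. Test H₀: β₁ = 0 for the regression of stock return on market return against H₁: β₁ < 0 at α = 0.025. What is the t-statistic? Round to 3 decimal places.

t = r·√(n − 2)/√(1 − r²) = -0.1328·√371/√0.982364 = -2.581.
df = n − 2 = 371.
One-sided p ≈ 0.0051, which is < 0.025, so reject H₀.
There is evidence of a linear association between market return and stock return.

t = -2.581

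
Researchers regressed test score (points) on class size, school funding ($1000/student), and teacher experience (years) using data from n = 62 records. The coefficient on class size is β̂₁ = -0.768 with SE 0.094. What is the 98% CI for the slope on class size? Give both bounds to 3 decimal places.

(-0.993, -0.543)

df = n − k − 1 = 62 − 3 − 1 = 58.
t* = t_{0.01, 58} = 2.392377.
Margin = t* × SE = 2.392377 × 0.094 = 0.22488.
CI: -0.768 ± 0.22488 → (-0.993, -0.543).
With 98% confidence, each one-unit increase in class size is associated with a change of between -0.993 and -0.543 points in test score, holding the other predictors fixed.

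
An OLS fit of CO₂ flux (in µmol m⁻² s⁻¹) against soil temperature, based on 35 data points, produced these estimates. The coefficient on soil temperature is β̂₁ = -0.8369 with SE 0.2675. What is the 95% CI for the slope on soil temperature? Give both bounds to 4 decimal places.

df = n − 2 = 35 − 2 = 33.
t* = t_{0.025, 33} = 2.034515.
Margin = t* × SE = 2.034515 × 0.2675 = 0.544233.
CI: -0.8369 ± 0.544233 → (-1.3811, -0.2927).
With 95% confidence, each one-unit increase in soil temperature is associated with a change of between -1.3811 and -0.2927 µmol m⁻² s⁻¹ in CO₂ flux.

(-1.3811, -0.2927)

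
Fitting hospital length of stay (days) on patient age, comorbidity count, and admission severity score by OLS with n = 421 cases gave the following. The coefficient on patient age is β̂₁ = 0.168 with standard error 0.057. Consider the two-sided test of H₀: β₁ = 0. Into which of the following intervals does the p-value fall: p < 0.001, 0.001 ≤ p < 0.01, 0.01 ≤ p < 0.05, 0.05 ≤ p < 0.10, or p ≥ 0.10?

t = 0.168 / 0.057 = 2.947.
df = n − k − 1 = 421 − 3 − 1 = 417.
Two-sided p = 2·P(T_{417} > |t|) ≈ 0.0034.
So 0.001 ≤ p < 0.01.

0.001 ≤ p < 0.01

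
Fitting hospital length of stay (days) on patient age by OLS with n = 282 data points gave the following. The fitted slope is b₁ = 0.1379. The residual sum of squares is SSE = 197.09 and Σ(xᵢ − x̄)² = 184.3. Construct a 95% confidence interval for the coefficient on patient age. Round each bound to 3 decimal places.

MSE = SSE/(n − 2) = 197.09/280 = 0.703893.
SE(b₁) = √(MSE/Sₓₓ) = √(0.703893/184.3) = 0.0618003.
df = n − 2 = 280.
t* = t_{0.025, 280} = 1.968472.
Margin = t* × SE = 1.968472 × 0.0618003 = 0.12165.
CI: 0.1379 ± 0.12165 → (0.016, 0.260).
With 95% confidence, each one-unit increase in patient age is associated with a change of between 0.016 and 0.260 days in hospital length of stay.

(0.016, 0.260)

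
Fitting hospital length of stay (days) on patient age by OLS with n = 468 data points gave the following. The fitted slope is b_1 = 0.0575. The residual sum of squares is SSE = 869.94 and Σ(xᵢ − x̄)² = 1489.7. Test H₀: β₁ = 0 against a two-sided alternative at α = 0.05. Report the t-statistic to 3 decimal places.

MSE = SSE/(n − 2) = 869.94/466 = 1.86682.
SE(b_1) = √(MSE/Sₓₓ) = √(1.86682/1489.7) = 0.0353999.
t = 0.0575 / 0.0353999 = 1.624.
df = n − 2 = 466.
Two-sided p ≈ 0.1050, which is ≥ 0.05, so fail to reject H₀.
The data do not give significant evidence of an association between patient age and hospital length of stay.

t = 1.624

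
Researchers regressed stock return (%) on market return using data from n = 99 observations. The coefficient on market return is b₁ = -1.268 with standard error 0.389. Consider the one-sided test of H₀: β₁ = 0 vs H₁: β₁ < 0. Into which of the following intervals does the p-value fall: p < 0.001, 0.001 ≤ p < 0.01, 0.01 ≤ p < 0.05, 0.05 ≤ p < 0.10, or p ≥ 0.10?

p < 0.001

t = -1.268 / 0.389 = -3.260.
df = n − 2 = 99 − 2 = 97.
One-sided p = P(T_{97} < t) ≈ 0.0008.
So p < 0.001.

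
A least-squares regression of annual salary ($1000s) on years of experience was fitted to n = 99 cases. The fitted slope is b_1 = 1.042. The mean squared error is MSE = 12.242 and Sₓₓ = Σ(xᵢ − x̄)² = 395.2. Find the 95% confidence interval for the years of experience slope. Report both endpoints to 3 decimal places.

SE(b_1) = √(MSE/Sₓₓ) = √(12.242/395.2) = 0.176002.
df = n − 2 = 97.
t* = t_{0.025, 97} = 1.984723.
Margin = t* × SE = 1.984723 × 0.176002 = 0.34932.
CI: 1.042 ± 0.34932 → (0.693, 1.391).
With 95% confidence, each one-unit increase in years of experience is associated with a change of between 0.693 and 1.391 $1000s in annual salary.

(0.693, 1.391)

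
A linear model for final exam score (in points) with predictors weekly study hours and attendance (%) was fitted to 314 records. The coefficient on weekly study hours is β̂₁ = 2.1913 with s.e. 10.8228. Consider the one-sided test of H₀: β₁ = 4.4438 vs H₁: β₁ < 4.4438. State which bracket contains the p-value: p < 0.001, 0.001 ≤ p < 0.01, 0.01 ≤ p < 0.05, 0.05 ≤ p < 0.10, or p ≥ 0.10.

p ≥ 0.10

t = (2.1913 − 4.4438) / 10.8228 = -0.208.
df = n − k − 1 = 314 − 2 − 1 = 311.
One-sided p = P(T_{311} < t) ≈ 0.4176.
So p ≥ 0.10.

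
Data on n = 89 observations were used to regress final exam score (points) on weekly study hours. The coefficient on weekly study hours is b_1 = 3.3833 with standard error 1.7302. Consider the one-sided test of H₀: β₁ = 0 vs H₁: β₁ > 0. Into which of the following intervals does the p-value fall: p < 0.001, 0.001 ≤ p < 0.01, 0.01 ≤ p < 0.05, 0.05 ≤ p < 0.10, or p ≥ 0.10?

0.01 ≤ p < 0.05

t = 3.3833 / 1.7302 = 1.955.
df = n − 2 = 89 − 2 = 87.
One-sided p = P(T_{87} > t) ≈ 0.0269.
So 0.01 ≤ p < 0.05.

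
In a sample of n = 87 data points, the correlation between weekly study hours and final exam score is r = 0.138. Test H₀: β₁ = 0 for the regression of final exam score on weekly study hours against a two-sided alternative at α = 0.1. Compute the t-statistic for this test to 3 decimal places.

t = 1.285

t = r·√(n − 2)/√(1 − r²) = 0.138·√85/√0.980956 = 1.285.
df = n − 2 = 85.
Two-sided p ≈ 0.2024, which is ≥ 0.1, so fail to reject H₀.
The data do not give significant evidence of a linear association between weekly study hours and final exam score.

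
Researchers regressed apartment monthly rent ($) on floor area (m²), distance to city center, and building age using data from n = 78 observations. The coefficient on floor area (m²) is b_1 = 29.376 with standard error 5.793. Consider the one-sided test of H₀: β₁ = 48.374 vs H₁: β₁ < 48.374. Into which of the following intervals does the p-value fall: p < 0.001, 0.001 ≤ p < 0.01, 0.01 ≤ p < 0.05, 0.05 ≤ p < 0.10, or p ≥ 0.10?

t = (29.376 − 48.374) / 5.793 = -3.279.
df = n − k − 1 = 78 − 3 − 1 = 74.
One-sided p = P(T_{74} < t) ≈ 0.0008.
So p < 0.001.

p < 0.001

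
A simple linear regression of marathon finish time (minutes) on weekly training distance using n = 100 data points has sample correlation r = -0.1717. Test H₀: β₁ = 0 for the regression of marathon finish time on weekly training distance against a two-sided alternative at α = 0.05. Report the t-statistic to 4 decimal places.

t = -1.7254

t = r·√(n − 2)/√(1 − r²) = -0.1717·√98/√0.970519 = -1.7254.
df = n − 2 = 98.
Two-sided p ≈ 0.0876, which is ≥ 0.05, so fail to reject H₀.
The data do not give significant evidence of a linear association between weekly training distance and marathon finish time.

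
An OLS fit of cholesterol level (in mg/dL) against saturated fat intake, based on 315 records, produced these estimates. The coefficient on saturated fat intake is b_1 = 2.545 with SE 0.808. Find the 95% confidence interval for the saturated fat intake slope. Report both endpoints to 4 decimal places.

(0.9552, 4.1348)

df = n − 2 = 315 − 2 = 313.
t* = t_{0.025, 313} = 1.967572.
Margin = t* × SE = 1.967572 × 0.808 = 1.589798.
CI: 2.545 ± 1.589798 → (0.9552, 4.1348).
With 95% confidence, each one-unit increase in saturated fat intake is associated with a change of between 0.9552 and 4.1348 mg/dL in cholesterol level.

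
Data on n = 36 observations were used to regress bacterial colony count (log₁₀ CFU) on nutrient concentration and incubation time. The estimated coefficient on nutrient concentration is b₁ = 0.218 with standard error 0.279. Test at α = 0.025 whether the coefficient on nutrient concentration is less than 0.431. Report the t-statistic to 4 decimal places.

t = -0.7634

H₀: β₁ = 0.431 vs H₁: β₁ < 0.431.
t = (b₁ − β₁⁰)/SE = (0.218 − 0.431) / 0.279 = -0.7634.
df = n − k − 1 = 36 − 2 − 1 = 33.
One-sided p ≈ 0.2253, which is ≥ 0.025, so fail to reject H₀.
The data do not give significant evidence that the true slope on nutrient concentration is below 0.431 log₁₀ CFU per unit, holding the other predictors fixed.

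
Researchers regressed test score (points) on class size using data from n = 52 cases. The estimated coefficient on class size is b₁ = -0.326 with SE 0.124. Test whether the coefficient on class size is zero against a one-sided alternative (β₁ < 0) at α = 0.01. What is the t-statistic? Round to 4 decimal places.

H₀: β₁ = 0 vs H₁: β₁ < 0.
t = (b₁ − β₁⁰)/SE = -0.326 / 0.124 = -2.6290.
df = n − 2 = 52 − 2 = 50.
One-sided p ≈ 0.0057, which is < 0.01, so reject H₀.
There is evidence that the true slope on class size is negative.

t = -2.6290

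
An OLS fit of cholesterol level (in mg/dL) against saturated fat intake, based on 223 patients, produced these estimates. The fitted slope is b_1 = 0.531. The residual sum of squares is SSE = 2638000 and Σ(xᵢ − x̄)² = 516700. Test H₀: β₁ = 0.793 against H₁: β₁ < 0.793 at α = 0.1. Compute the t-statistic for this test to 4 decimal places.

t = -1.7238

MSE = SSE/(n − 2) = 2638000/221 = 11936.7.
SE(b_1) = √(MSE/Sₓₓ) = √(11936.7/516700) = 0.151992.
t = (0.531 − 0.793) / 0.151992 = -1.7238.
df = n − 2 = 221.
One-sided p ≈ 0.0431, which is < 0.1, so reject H₀.
There is evidence that the true slope on saturated fat intake is below 0.793 mg/dL per unit.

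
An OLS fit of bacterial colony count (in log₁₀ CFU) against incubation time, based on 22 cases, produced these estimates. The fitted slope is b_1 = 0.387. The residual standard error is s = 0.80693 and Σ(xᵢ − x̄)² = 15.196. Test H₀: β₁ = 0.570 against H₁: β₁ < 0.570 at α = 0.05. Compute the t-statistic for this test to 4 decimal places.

SE(b_1) = s/√Sₓₓ = 0.80693/√15.196 = 0.207.
t = (0.387 − 0.570) / 0.207 = -0.8841.
df = n − 2 = 20.
One-sided p ≈ 0.1936, which is ≥ 0.05, so fail to reject H₀.
The data do not give significant evidence that the true slope on incubation time is below 0.570 log₁₀ CFU per unit.

t = -0.8841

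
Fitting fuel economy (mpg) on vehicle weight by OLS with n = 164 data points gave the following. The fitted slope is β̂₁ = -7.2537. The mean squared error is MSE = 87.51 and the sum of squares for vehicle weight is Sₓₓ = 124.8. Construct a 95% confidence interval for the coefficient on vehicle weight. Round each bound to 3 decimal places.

(-8.907, -5.600)

SE(β̂₁) = √(MSE/Sₓₓ) = √(87.51/124.8) = 0.837378.
df = n − 2 = 162.
t* = t_{0.025, 162} = 1.974716.
Margin = t* × SE = 1.974716 × 0.837378 = 1.65358.
CI: -7.2537 ± 1.65358 → (-8.907, -5.600).
With 95% confidence, each one-unit increase in vehicle weight is associated with a change of between -8.907 and -5.600 mpg in fuel economy.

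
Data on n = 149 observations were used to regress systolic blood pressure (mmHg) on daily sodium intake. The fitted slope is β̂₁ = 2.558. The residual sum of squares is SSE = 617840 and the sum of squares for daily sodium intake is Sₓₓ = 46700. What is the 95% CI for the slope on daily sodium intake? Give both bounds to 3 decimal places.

(1.965, 3.151)

MSE = SSE/(n − 2) = 617840/147 = 4202.99.
SE(β̂₁) = √(MSE/Sₓₓ) = √(4202.99/46700) = 0.3.
df = n − 2 = 147.
t* = t_{0.025, 147} = 1.976233.
Margin = t* × SE = 1.976233 × 0.3 = 0.59287.
CI: 2.558 ± 0.59287 → (1.965, 3.151).
With 95% confidence, each one-unit increase in daily sodium intake is associated with a change of between 1.965 and 3.151 mmHg in systolic blood pressure.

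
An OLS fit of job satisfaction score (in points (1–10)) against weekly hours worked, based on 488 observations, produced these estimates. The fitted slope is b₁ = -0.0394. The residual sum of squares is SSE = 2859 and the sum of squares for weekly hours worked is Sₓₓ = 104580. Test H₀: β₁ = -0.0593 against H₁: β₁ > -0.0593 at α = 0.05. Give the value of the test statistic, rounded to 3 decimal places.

MSE = SSE/(n − 2) = 2859/486 = 5.88272.
SE(b₁) = √(MSE/Sₓₓ) = √(5.88272/104580) = 0.00750006.
t = (-0.0394 − (-0.0593)) / 0.00750006 = 2.653.
df = n − 2 = 486.
One-sided p ≈ 0.0041, which is < 0.05, so reject H₀.
There is evidence that the true slope on weekly hours worked exceeds -0.0593 points (1–10) per unit.

t = 2.653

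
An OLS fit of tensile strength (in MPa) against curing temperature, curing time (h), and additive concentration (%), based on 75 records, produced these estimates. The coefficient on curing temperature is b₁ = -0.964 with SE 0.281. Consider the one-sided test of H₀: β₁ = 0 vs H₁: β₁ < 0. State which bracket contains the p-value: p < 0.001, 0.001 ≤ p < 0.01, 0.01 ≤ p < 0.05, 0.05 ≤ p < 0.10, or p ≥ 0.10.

p < 0.001

t = -0.964 / 0.281 = -3.431.
df = n − k − 1 = 75 − 3 − 1 = 71.
One-sided p = P(T_{71} < t) ≈ 0.0005.
So p < 0.001.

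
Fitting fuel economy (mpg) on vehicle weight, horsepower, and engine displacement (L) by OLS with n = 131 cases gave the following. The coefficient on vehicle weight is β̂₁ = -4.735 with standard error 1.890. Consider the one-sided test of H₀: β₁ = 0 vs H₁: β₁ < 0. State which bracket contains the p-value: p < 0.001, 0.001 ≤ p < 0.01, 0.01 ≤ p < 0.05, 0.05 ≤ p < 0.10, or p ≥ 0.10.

t = -4.735 / 1.890 = -2.505.
df = n − k − 1 = 131 − 3 − 1 = 127.
One-sided p = P(T_{127} < t) ≈ 0.0068.
So 0.001 ≤ p < 0.01.

0.001 ≤ p < 0.01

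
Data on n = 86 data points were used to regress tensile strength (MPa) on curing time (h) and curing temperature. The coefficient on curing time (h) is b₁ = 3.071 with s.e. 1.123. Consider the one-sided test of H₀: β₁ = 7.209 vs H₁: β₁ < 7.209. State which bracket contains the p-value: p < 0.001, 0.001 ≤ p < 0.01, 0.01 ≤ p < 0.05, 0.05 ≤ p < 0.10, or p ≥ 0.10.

t = (3.071 − 7.209) / 1.123 = -3.685.
df = n − k − 1 = 86 − 2 − 1 = 83.
One-sided p = P(T_{83} < t) ≈ 0.0002.
So p < 0.001.

p < 0.001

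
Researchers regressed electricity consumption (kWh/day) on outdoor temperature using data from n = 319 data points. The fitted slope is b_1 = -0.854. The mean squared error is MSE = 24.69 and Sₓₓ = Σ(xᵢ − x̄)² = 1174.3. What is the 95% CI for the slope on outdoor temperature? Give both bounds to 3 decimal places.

SE(b_1) = √(MSE/Sₓₓ) = √(24.69/1174.3) = 0.145001.
df = n − 2 = 317.
t* = t_{0.025, 317} = 1.967476.
Margin = t* × SE = 1.967476 × 0.145001 = 0.28529.
CI: -0.854 ± 0.28529 → (-1.139, -0.569).
With 95% confidence, each one-unit increase in outdoor temperature is associated with a change of between -1.139 and -0.569 kWh/day in electricity consumption.

(-1.139, -0.569)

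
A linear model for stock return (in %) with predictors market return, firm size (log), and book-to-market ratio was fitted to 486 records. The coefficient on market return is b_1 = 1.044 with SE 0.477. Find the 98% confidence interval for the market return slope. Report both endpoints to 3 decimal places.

df = n − k − 1 = 486 − 3 − 1 = 482.
t* = t_{0.01, 482} = 2.334109.
Margin = t* × SE = 2.334109 × 0.477 = 1.11337.
CI: 1.044 ± 1.11337 → (-0.069, 2.157).
With 98% confidence, each one-unit increase in market return is associated with a change of between -0.069 and 2.157 % in stock return, holding the other predictors fixed.

(-0.069, 2.157)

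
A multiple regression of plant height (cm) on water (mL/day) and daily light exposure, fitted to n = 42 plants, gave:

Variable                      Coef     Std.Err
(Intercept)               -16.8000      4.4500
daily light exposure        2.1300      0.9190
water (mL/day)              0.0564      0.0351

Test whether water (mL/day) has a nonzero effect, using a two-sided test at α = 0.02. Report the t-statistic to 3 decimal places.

Read off: b = 0.0564, SE = 0.0351 for water (mL/day).
H₀: β₁ = 0 vs H₁: β₁ ≠ 0.
t = 0.0564 / 0.0351 = 1.607.
df = n − k − 1 = 42 − 2 − 1 = 39.
Two-sided p ≈ 0.1162, which is ≥ 0.02, so fail to reject H₀.
The data do not give significant evidence of an association between water (mL/day) and plant height, after adjusting for the other predictors.

t = 1.607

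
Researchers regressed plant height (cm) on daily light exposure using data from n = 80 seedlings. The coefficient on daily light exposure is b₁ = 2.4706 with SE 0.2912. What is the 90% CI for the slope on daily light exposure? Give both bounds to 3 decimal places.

df = n − 2 = 80 − 2 = 78.
t* = t_{0.05, 78} = 1.664625.
Margin = t* × SE = 1.664625 × 0.2912 = 0.48474.
CI: 2.4706 ± 0.48474 → (1.986, 2.955).
With 90% confidence, each one-unit increase in daily light exposure is associated with a change of between 1.986 and 2.955 cm in plant height.

(1.986, 2.955)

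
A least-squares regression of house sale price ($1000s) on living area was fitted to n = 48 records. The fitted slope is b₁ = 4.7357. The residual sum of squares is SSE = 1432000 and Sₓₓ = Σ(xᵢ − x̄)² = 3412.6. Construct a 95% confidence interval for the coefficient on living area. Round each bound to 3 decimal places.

MSE = SSE/(n − 2) = 1432000/46 = 31130.4.
SE(b₁) = √(MSE/Sₓₓ) = √(31130.4/3412.6) = 3.0203.
df = n − 2 = 46.
t* = t_{0.025, 46} = 2.012896.
Margin = t* × SE = 2.012896 × 3.0203 = 6.07955.
CI: 4.7357 ± 6.07955 → (-1.344, 10.815).
With 95% confidence, each one-unit increase in living area is associated with a change of between -1.344 and 10.815 $1000s in house sale price.

(-1.344, 10.815)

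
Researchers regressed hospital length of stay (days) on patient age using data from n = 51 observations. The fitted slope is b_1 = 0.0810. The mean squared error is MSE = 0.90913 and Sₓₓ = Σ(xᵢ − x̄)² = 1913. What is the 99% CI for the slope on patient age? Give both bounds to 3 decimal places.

(0.023, 0.139)

SE(b_1) = √(MSE/Sₓₓ) = √(0.90913/1913) = 0.0218.
df = n − 2 = 49.
t* = t_{0.005, 49} = 2.679952.
Margin = t* × SE = 2.679952 × 0.0218 = 0.05842.
CI: 0.0810 ± 0.05842 → (0.023, 0.139).
With 99% confidence, each one-unit increase in patient age is associated with a change of between 0.023 and 0.139 days in hospital length of stay.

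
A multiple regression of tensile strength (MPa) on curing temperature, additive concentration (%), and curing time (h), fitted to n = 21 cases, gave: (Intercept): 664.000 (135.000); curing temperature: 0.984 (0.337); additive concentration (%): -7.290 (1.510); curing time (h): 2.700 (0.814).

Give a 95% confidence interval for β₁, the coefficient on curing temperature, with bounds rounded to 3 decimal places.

(0.273, 1.695)

Read off: b = 0.984, SE = 0.337 for curing temperature.
df = n − k − 1 = 21 − 3 − 1 = 17.
t* = t_{0.025, 17} = 2.109816.
Margin = t* × SE = 2.109816 × 0.337 = 0.71101.
CI: 0.984 ± 0.71101 → (0.273, 1.695).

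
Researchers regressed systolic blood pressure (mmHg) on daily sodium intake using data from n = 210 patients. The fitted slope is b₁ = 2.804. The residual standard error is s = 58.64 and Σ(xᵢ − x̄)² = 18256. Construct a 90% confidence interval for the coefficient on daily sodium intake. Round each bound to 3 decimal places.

SE(b₁) = s/√Sₓₓ = 58.64/√18256 = 0.434001.
df = n − 2 = 208.
t* = t_{0.05, 208} = 1.652212.
Margin = t* × SE = 1.652212 × 0.434001 = 0.71706.
CI: 2.804 ± 0.71706 → (2.087, 3.521).
With 90% confidence, each one-unit increase in daily sodium intake is associated with a change of between 2.087 and 3.521 mmHg in systolic blood pressure.

(2.087, 3.521)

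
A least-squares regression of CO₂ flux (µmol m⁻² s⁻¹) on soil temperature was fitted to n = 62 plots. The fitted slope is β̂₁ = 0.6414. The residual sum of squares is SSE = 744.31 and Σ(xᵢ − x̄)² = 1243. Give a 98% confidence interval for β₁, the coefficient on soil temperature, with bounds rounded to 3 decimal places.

MSE = SSE/(n − 2) = 744.31/60 = 12.4052.
SE(β̂₁) = √(MSE/Sₓₓ) = √(12.4052/1243) = 0.0999001.
df = n − 2 = 60.
t* = t_{0.01, 60} = 2.390119.
Margin = t* × SE = 2.390119 × 0.0999001 = 0.23877.
CI: 0.6414 ± 0.23877 → (0.403, 0.880).
With 98% confidence, each one-unit increase in soil temperature is associated with a change of between 0.403 and 0.880 µmol m⁻² s⁻¹ in CO₂ flux.

(0.403, 0.880)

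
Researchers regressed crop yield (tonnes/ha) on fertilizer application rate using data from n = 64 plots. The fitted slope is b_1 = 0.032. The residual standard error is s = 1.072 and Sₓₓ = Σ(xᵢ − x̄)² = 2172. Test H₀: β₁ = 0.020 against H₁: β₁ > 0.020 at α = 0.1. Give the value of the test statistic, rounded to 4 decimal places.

SE(b_1) = s/√Sₓₓ = 1.072/√2172 = 0.023002.
t = (0.032 − 0.020) / 0.023002 = 0.5217.
df = n − 2 = 62.
One-sided p ≈ 0.3019, which is ≥ 0.1, so fail to reject H₀.
The data do not give significant evidence that the true slope on fertilizer application rate exceeds 0.020 tonnes/ha per unit.

t = 0.5217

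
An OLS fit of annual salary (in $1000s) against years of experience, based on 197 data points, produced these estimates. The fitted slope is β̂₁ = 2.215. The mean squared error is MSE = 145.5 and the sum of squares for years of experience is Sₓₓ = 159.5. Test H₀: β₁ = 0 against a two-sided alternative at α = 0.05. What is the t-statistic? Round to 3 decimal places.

SE(β̂₁) = √(MSE/Sₓₓ) = √(145.5/159.5) = 0.955105.
t = 2.215 / 0.955105 = 2.319.
df = n − 2 = 195.
Two-sided p ≈ 0.0214, which is < 0.05, so reject H₀.
There is evidence that years of experience is associated with annual salary.

t = 2.319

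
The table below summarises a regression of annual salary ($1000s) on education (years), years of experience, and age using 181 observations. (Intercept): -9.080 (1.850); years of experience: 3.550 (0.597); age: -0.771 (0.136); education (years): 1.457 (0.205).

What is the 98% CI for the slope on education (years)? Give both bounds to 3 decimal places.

(0.976, 1.938)

Read off: b = 1.457, SE = 0.205 for education (years).
df = n − k − 1 = 181 − 3 − 1 = 177.
t* = t_{0.01, 177} = 2.3476.
Margin = t* × SE = 2.3476 × 0.205 = 0.48126.
CI: 1.457 ± 0.48126 → (0.976, 1.938).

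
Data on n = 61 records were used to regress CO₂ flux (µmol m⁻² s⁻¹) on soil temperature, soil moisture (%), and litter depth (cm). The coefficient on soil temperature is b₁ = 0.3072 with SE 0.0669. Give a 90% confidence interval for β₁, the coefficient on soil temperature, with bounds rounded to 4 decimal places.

(0.1953, 0.4191)

df = n − k − 1 = 61 − 3 − 1 = 57.
t* = t_{0.05, 57} = 1.672029.
Margin = t* × SE = 1.672029 × 0.0669 = 0.111859.
CI: 0.3072 ± 0.111859 → (0.1953, 0.4191).
With 90% confidence, each one-unit increase in soil temperature is associated with a change of between 0.1953 and 0.4191 µmol m⁻² s⁻¹ in CO₂ flux, holding the other predictors fixed.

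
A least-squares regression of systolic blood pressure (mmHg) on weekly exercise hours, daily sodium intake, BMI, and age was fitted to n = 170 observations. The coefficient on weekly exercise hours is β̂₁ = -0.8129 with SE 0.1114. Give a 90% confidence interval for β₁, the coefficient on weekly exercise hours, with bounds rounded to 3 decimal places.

(-0.997, -0.629)

df = n − k − 1 = 170 − 4 − 1 = 165.
t* = t_{0.05, 165} = 1.654141.
Margin = t* × SE = 1.654141 × 0.1114 = 0.18427.
CI: -0.8129 ± 0.18427 → (-0.997, -0.629).
With 90% confidence, each one-unit increase in weekly exercise hours is associated with a change of between -0.997 and -0.629 mmHg in systolic blood pressure, holding the other predictors fixed.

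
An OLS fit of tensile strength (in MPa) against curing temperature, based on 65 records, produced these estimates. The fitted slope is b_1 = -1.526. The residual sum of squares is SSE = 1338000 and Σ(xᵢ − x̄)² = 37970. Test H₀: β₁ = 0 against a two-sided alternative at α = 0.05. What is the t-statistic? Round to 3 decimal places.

t = -2.040

MSE = SSE/(n − 2) = 1338000/63 = 21238.1.
SE(b_1) = √(MSE/Sₓₓ) = √(21238.1/37970) = 0.74789.
t = -1.526 / 0.74789 = -2.040.
df = n − 2 = 63.
Two-sided p ≈ 0.0455, which is < 0.05, so reject H₀.
There is evidence that curing temperature is associated with tensile strength.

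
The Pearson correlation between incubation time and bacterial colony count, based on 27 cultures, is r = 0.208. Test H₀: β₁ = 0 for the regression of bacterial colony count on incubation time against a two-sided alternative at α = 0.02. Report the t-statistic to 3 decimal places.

t = 1.063

t = r·√(n − 2)/√(1 − r²) = 0.208·√25/√0.956736 = 1.063.
df = n − 2 = 25.
Two-sided p ≈ 0.2978, which is ≥ 0.02, so fail to reject H₀.
The data do not give significant evidence of a linear association between incubation time and bacterial colony count.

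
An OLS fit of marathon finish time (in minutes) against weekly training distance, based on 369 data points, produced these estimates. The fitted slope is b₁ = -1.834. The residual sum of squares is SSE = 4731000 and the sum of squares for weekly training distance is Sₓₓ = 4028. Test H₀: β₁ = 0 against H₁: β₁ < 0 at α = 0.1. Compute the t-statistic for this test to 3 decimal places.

MSE = SSE/(n − 2) = 4731000/367 = 12891.
SE(b₁) = √(MSE/Sₓₓ) = √(12891/4028) = 1.78895.
t = -1.834 / 1.78895 = -1.025.
df = n − 2 = 367.
One-sided p ≈ 0.1530, which is ≥ 0.1, so fail to reject H₀.
The data do not give significant evidence that the true slope on weekly training distance is negative.

t = -1.025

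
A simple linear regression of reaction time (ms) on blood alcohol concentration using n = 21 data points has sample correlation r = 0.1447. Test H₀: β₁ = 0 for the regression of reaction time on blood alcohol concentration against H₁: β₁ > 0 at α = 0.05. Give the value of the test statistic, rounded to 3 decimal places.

t = 0.637

t = r·√(n − 2)/√(1 − r²) = 0.1447·√19/√0.979062 = 0.637.
df = n − 2 = 19.
One-sided p ≈ 0.2657, which is ≥ 0.05, so fail to reject H₀.
The data do not give significant evidence of a linear association between blood alcohol concentration and reaction time.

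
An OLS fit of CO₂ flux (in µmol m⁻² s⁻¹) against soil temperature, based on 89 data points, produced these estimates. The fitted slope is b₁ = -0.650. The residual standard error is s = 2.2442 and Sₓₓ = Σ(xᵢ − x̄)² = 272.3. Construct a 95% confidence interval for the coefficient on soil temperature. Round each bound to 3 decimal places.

(-0.920, -0.380)

SE(b₁) = s/√Sₓₓ = 2.2442/√272.3 = 0.136.
df = n − 2 = 87.
t* = t_{0.025, 87} = 1.987608.
Margin = t* × SE = 1.987608 × 0.136 = 0.27031.
CI: -0.650 ± 0.27031 → (-0.920, -0.380).
With 95% confidence, each one-unit increase in soil temperature is associated with a change of between -0.920 and -0.380 µmol m⁻² s⁻¹ in CO₂ flux.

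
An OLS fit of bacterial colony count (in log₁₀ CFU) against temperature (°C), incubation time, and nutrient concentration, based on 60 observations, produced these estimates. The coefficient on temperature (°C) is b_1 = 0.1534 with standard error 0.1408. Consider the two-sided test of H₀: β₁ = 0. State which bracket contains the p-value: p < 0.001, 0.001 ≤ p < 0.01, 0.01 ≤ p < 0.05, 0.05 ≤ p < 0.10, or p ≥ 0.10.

t = 0.1534 / 0.1408 = 1.089.
df = n − k − 1 = 60 − 3 − 1 = 56.
Two-sided p = 2·P(T_{56} > |t|) ≈ 0.2806.
So p ≥ 0.10.

p ≥ 0.10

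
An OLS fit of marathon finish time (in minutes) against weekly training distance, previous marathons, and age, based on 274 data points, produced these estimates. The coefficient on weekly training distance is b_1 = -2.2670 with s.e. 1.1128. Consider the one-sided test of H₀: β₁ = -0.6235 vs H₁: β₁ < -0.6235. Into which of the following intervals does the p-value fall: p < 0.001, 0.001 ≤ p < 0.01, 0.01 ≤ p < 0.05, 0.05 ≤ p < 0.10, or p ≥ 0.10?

0.05 ≤ p < 0.10

t = (-2.2670 − (-0.6235)) / 1.1128 = -1.477.
df = n − k − 1 = 274 − 3 − 1 = 270.
One-sided p = P(T_{270} < t) ≈ 0.0704.
So 0.05 ≤ p < 0.10.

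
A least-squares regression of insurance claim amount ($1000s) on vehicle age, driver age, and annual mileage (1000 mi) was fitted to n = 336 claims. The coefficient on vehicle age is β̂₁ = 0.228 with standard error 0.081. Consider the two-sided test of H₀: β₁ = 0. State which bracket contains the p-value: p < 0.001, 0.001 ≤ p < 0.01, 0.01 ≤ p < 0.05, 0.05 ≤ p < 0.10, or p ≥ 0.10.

t = 0.228 / 0.081 = 2.815.
df = n − k − 1 = 336 − 3 − 1 = 332.
Two-sided p = 2·P(T_{332} > |t|) ≈ 0.0052.
So 0.001 ≤ p < 0.01.

0.001 ≤ p < 0.01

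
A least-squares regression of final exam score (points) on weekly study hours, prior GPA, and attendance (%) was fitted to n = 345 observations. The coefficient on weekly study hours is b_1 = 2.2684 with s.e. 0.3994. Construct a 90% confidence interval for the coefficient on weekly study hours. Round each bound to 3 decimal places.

df = n − k − 1 = 345 − 3 − 1 = 341.
t* = t_{0.05, 341} = 1.649334.
Margin = t* × SE = 1.649334 × 0.3994 = 0.65874.
CI: 2.2684 ± 0.65874 → (1.610, 2.927).
With 90% confidence, each one-unit increase in weekly study hours is associated with a change of between 1.610 and 2.927 points in final exam score, holding the other predictors fixed.

(1.610, 2.927)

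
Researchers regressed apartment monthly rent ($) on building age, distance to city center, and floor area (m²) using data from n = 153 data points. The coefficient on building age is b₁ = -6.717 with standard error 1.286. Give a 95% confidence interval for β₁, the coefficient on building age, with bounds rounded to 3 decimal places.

(-9.258, -4.176)

df = n − k − 1 = 153 − 3 − 1 = 149.
t* = t_{0.025, 149} = 1.976013.
Margin = t* × SE = 1.976013 × 1.286 = 2.54115.
CI: -6.717 ± 2.54115 → (-9.258, -4.176).
With 95% confidence, each one-unit increase in building age is associated with a change of between -9.258 and -4.176 $ in apartment monthly rent, holding the other predictors fixed.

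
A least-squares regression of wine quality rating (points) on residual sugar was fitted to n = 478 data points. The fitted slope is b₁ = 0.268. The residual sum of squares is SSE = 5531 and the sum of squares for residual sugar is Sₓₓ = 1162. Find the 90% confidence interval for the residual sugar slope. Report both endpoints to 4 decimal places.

MSE = SSE/(n − 2) = 5531/476 = 11.6197.
SE(b₁) = √(MSE/Sₓₓ) = √(11.6197/1162) = 0.0999989.
df = n − 2 = 476.
t* = t_{0.05, 476} = 1.648061.
Margin = t* × SE = 1.648061 × 0.0999989 = 0.164804.
CI: 0.268 ± 0.164804 → (0.1032, 0.4328).
With 90% confidence, each one-unit increase in residual sugar is associated with a change of between 0.1032 and 0.4328 points in wine quality rating.

(0.1032, 0.4328)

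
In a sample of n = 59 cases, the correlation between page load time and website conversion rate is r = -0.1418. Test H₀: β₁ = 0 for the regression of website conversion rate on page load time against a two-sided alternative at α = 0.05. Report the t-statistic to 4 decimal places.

t = -1.0815

t = r·√(n − 2)/√(1 − r²) = -0.1418·√57/√0.979893 = -1.0815.
df = n − 2 = 57.
Two-sided p ≈ 0.2840, which is ≥ 0.05, so fail to reject H₀.
The data do not give significant evidence of a linear association between page load time and website conversion rate.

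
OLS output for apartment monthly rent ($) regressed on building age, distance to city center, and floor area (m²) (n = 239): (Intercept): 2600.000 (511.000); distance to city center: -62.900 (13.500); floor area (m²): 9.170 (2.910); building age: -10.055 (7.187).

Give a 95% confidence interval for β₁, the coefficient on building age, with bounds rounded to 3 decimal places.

(-24.214, 4.104)

Read off: b = -10.055, SE = 7.187 for building age.
df = n − k − 1 = 239 − 3 − 1 = 235.
t* = t_{0.025, 235} = 1.97011.
Margin = t* × SE = 1.97011 × 7.187 = 14.15918.
CI: -10.055 ± 14.15918 → (-24.214, 4.104).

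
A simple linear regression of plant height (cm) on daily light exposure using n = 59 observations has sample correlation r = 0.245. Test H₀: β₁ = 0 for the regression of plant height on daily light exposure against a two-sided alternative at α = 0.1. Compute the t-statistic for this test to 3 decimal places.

t = r·√(n − 2)/√(1 − r²) = 0.245·√57/√0.939975 = 1.908.
df = n − 2 = 57.
Two-sided p ≈ 0.0615, which is < 0.1, so reject H₀.
There is evidence of a linear association between daily light exposure and plant height.

t = 1.908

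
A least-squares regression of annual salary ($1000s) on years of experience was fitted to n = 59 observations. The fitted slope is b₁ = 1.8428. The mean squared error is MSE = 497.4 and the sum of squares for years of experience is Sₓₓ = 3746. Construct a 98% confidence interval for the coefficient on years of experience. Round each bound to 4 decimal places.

(0.9706, 2.7150)

SE(b₁) = √(MSE/Sₓₓ) = √(497.4/3746) = 0.364392.
df = n − 2 = 57.
t* = t_{0.01, 57} = 2.393568.
Margin = t* × SE = 2.393568 × 0.364392 = 0.872197.
CI: 1.8428 ± 0.872197 → (0.9706, 2.7150).
With 98% confidence, each one-unit increase in years of experience is associated with a change of between 0.9706 and 2.7150 $1000s in annual salary.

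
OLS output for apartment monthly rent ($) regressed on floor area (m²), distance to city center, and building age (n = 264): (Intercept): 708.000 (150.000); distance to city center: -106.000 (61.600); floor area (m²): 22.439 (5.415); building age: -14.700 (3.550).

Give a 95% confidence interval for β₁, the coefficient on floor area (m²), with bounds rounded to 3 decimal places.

Read off: b = 22.439, SE = 5.415 for floor area (m²).
df = n − k − 1 = 264 − 3 − 1 = 260.
t* = t_{0.025, 260} = 1.96913.
Margin = t* × SE = 1.96913 × 5.415 = 10.66284.
CI: 22.439 ± 10.66284 → (11.776, 33.102).

(11.776, 33.102)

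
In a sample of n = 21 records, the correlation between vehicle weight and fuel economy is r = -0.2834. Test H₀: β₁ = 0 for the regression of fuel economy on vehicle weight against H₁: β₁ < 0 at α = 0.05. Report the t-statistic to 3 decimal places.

t = r·√(n − 2)/√(1 − r²) = -0.2834·√19/√0.919684 = -1.288.
df = n − 2 = 19.
One-sided p ≈ 0.1066, which is ≥ 0.05, so fail to reject H₀.
The data do not give significant evidence of a linear association between vehicle weight and fuel economy.

t = -1.288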